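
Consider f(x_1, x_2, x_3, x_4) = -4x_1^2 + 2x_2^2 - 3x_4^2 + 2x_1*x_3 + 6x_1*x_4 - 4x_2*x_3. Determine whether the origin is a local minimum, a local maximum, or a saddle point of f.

The Hessian at the origin is H = [[-8, 0, 2, 6], [0, 4, -4, 0], [2, -4, 0, 0], [6, 0, 0, -6]].
Congruent diagonalization of H (simultaneous row and column reduction) yields pivots -8, 4, -7/2, -6/7.
Counting signs: 1 positive, 3 negative.
H is indefinite, so the origin is a saddle point.

saddle point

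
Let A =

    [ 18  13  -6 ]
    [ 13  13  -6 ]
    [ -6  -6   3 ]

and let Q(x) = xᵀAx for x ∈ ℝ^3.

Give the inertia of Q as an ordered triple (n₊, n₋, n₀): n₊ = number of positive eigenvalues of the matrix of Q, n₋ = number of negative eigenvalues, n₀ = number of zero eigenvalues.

(3, 0, 0)

Symmetric row and column elimination reduces A to a congruent diagonal form with pivots 18, 65/18, 3/13.
So there are 3 positive pivots.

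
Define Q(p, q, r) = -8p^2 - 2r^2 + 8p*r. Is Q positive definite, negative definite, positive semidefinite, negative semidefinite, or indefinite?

The symmetric matrix is A = [[-8, 0, 4], [0, 0, 0], [4, 0, -2]].
Symmetric row and column elimination reduces A to a congruent diagonal form with pivots -8, 0, 0.
Counting signs: 1 negative, 2 zero.
Hence Q is negative semidefinite.

negative semidefinite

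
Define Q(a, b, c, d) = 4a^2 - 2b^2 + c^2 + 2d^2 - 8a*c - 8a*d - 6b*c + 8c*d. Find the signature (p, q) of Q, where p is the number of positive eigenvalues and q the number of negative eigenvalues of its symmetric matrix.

(2, 2)

The associated matrix is A = [[4, 0, -4, -4], [0, -2, -3, 0], [-4, -3, 1, 4], [-4, 0, 4, 2]].
Symmetric row and column elimination reduces A to a congruent diagonal form with pivots 4, -2, 3/2, -2.
That gives 2 positive, 2 negative pivots.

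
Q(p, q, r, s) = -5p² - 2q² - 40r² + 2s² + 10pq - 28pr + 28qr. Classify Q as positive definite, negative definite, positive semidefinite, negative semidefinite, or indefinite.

The symmetric matrix is A = [[-5, 5, -14, 0], [5, -2, 14, 0], [-14, 14, -40, 0], [0, 0, 0, 2]].
An LDLᵀ factorisation of A has diagonal entries -5, 3, -4/5, 2.
Counting signs: 2 positive, 2 negative.
Hence Q is indefinite.

indefinite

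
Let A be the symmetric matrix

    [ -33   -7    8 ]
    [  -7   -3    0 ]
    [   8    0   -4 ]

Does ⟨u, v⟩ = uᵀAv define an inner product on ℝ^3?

no

Applying the same elementary operations to the rows and columns of A produces a congruent diagonal matrix with entries -33, -50/33, -4/25.
Counting signs: 3 negative.
Hence Q is negative definite.
⟨·,·⟩ is an inner product exactly when A is positive definite.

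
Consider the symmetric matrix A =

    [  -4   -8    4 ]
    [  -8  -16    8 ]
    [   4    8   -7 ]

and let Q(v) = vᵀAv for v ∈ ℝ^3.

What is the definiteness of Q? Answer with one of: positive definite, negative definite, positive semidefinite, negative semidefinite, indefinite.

negative semidefinite

Row-reducing A symmetrically gives the diagonal entries -4, 0, -3.
So there are 2 negative, 1 zero pivots.
Hence Q is negative semidefinite.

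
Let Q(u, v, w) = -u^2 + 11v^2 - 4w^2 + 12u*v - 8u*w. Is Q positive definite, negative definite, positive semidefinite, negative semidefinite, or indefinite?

The symmetric matrix is A = [[-1, 6, -4], [6, 11, 0], [-4, 0, -4]].
An LDLᵀ factorisation of A has diagonal entries -1, 47, -12/47.
So there are 1 positive, 2 negative pivots.
Hence Q is indefinite.

indefinite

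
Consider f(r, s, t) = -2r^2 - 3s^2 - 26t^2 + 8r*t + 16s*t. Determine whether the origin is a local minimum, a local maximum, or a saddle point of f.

The Hessian at the origin is H = [[-4, 0, 8], [0, -6, 16], [8, 16, -52]].
Congruent diagonalization of H (simultaneous row and column reduction) yields pivots -4, -6, 20/3.
That gives 1 positive, 2 negative pivots.
H is indefinite, so the origin is a saddle point.

saddle point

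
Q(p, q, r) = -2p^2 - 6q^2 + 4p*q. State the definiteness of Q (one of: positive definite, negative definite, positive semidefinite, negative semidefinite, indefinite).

negative semidefinite

The associated matrix is A = [[-2, 2, 0], [2, -6, 0], [0, 0, 0]].
Congruent diagonalization of A (simultaneous row and column reduction) yields pivots -2, -4, 0.
So there are 2 negative, 1 zero pivots.
Hence Q is negative semidefinite.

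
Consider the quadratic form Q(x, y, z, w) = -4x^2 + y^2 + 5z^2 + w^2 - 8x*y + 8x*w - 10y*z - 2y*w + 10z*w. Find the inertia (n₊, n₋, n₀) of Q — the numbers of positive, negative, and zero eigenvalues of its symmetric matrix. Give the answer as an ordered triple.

(1, 1, 2)

The associated matrix is A = [[-4, -4, 0, 4], [-4, 1, -5, -1], [0, -5, 5, 5], [4, -1, 5, 1]].
Symmetric row and column elimination reduces A to a congruent diagonal form with pivots -4, 5, 0, 0.
That gives 1 positive, 1 negative, 2 zero pivots.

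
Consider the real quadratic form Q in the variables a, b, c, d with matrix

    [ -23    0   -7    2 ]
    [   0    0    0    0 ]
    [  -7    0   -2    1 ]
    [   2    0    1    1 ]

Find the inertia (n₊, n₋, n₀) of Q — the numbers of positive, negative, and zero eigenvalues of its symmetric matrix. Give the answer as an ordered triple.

(1, 1, 2)

Congruent diagonalization of A (simultaneous row and column reduction) yields pivots -23, 0, 3/23, 0.
Counting signs: 1 positive, 1 negative, 2 zero.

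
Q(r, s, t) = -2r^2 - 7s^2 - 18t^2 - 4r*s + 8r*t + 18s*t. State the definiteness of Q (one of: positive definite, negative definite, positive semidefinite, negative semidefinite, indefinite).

Write A = [[-2, -2, 4], [-2, -7, 9], [4, 9, -18]].
Applying the same elementary operations to the rows and columns of A produces a congruent diagonal matrix with entries -2, -5, -5.
So there are 3 negative pivots.
Hence Q is negative definite.

negative definite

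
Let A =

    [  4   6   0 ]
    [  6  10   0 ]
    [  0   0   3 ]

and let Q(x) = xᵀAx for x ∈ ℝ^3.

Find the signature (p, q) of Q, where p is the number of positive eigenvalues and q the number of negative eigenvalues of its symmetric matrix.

(3, 0)

Symmetric row and column elimination reduces A to a congruent diagonal form with pivots 4, 1, 3.
That gives 3 positive pivots.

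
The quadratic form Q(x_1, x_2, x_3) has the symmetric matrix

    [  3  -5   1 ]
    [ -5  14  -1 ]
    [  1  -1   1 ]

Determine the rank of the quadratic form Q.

Applying the same elementary operations to the rows and columns of A produces a congruent diagonal matrix with entries 3, 17/3, 10/17.
That gives 3 positive pivots.
The rank is the number of nonzero pivots: 3.

3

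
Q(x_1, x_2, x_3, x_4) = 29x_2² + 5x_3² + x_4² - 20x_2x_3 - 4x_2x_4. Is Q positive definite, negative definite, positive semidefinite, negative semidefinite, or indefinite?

positive semidefinite

The associated matrix is A = [[0, 0, 0, 0], [0, 29, -10, -2], [0, -10, 5, 0], [0, -2, 0, 1]].
Congruent diagonalization of A (simultaneous row and column reduction) yields pivots 0, 29, 45/29, 5/9.
Counting signs: 3 positive, 1 zero.
Hence Q is positive semidefinite.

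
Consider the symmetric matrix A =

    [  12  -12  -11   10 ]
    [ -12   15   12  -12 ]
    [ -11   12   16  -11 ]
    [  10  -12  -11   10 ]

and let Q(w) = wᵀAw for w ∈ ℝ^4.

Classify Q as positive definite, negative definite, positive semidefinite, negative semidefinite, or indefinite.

positive definite

Leading principal minors: Δ_1 = 12, Δ_2 = 36, Δ_3 = 201, Δ_4 = 18.
All leading principal minors are positive, so by Sylvester's criterion Q is positive definite.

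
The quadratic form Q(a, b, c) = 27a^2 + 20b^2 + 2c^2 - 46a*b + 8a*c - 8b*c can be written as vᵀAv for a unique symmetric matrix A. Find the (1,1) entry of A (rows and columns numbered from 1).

27

The coefficient of a^2 in Q is 27, and that is exactly A[1,1].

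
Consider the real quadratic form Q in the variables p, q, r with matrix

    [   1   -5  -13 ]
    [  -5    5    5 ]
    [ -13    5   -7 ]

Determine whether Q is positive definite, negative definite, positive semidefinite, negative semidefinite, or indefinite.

Congruent diagonalization of A (simultaneous row and column reduction) yields pivots 1, -20, 4.
Counting signs: 2 positive, 1 negative.
Hence Q is indefinite.

indefinite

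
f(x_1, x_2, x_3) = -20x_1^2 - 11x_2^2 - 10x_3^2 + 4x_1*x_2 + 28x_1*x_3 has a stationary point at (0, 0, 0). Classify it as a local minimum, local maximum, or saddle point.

local maximum

The Hessian at the origin is H = [[-40, 4, 28], [4, -22, 0], [28, 0, -20]].
Symmetric row and column elimination reduces H to a congruent diagonal form with pivots -40, -108/5, -1/27.
That gives 3 negative pivots.
H is negative definite, so the origin is a strict local maximum.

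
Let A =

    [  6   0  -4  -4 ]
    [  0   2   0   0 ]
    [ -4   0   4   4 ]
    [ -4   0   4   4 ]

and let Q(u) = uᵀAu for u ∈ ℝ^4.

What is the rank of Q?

3

Congruent diagonalization of A (simultaneous row and column reduction) yields pivots 6, 2, 4/3, 0.
Counting signs: 3 positive, 1 zero.
The rank is the number of nonzero pivots: 3.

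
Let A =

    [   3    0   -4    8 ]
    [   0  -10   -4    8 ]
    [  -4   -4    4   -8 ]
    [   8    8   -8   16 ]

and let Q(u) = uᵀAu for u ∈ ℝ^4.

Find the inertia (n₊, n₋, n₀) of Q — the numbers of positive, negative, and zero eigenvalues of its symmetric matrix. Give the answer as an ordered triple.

(2, 1, 1)

Congruent diagonalization of A (simultaneous row and column reduction) yields pivots 3, -10, 4/15, 0.
So there are 2 positive, 1 negative, 1 zero pivots.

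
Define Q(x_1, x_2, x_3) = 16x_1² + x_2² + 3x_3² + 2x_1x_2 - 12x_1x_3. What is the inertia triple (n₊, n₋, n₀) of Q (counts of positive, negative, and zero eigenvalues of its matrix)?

The associated matrix is A = [[16, 1, -6], [1, 1, 0], [-6, 0, 3]].
Row-reducing A symmetrically gives the diagonal entries 16, 15/16, 3/5.
Counting signs: 3 positive.

(3, 0, 0)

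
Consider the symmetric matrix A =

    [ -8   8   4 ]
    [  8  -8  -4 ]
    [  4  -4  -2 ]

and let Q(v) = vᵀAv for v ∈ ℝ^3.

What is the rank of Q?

Congruent diagonalization of A (simultaneous row and column reduction) yields pivots -8, 0, 0.
Counting signs: 1 negative, 2 zero.
The rank is the number of nonzero pivots: 1.

1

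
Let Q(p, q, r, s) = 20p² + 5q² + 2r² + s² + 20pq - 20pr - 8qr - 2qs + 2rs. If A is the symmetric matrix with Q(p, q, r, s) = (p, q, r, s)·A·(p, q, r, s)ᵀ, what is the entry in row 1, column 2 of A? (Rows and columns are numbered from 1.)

The coefficient of p·q in Q is 20. For a symmetric A this equals A[1,2] + A[2,1] = 2·A[1,2].
So A[1,2] = 20/2 = 10.

10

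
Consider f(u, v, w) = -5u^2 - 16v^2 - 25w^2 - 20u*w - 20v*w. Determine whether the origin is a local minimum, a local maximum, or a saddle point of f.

saddle point

The Hessian at the origin is H = [[-10, 0, -20], [0, -32, -20], [-20, -20, -50]].
Row-reducing H symmetrically gives the diagonal entries -10, -32, 5/2.
That gives 1 positive, 2 negative pivots.
H is indefinite, so the origin is a saddle point.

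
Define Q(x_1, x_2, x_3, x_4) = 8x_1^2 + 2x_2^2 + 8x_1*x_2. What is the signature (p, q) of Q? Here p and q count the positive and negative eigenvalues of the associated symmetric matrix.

The associated matrix is A = [[8, 4, 0, 0], [4, 2, 0, 0], [0, 0, 0, 0], [0, 0, 0, 0]].
Row-reducing A symmetrically gives the diagonal entries 8, 0, 0, 0.
So there are 1 positive, 3 zero pivots.

(1, 0)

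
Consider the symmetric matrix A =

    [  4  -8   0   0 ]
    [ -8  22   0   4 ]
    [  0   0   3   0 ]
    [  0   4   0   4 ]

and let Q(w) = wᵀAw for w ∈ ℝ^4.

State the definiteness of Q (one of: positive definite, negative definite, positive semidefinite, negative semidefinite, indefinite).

positive definite

Applying the same elementary operations to the rows and columns of A produces a congruent diagonal matrix with entries 4, 6, 3, 4/3.
So there are 4 positive pivots.
Hence Q is positive definite.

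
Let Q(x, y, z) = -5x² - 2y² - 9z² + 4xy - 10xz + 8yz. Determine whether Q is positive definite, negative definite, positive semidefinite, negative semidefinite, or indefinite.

negative definite

Write A = [[-5, 2, -5], [2, -2, 4], [-5, 4, -9]].
Row-reducing A symmetrically gives the diagonal entries -5, -6/5, -2/3.
So there are 3 negative pivots.
Hence Q is negative definite.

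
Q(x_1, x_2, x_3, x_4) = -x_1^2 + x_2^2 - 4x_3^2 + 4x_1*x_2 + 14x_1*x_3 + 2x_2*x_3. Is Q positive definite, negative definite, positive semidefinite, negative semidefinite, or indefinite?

indefinite

The associated matrix is A = [[-1, 2, 7, 0], [2, 1, 1, 0], [7, 1, -4, 0], [0, 0, 0, 0]].
Applying the same elementary operations to the rows and columns of A produces a congruent diagonal matrix with entries -1, 5, 0, 0.
Counting signs: 1 positive, 1 negative, 2 zero.
Hence Q is indefinite.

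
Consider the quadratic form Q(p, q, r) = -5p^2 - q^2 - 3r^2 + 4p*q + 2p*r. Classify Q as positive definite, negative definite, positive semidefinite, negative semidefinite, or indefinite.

negative definite

The symmetric matrix of Q is A = [[-5, 2, 1], [2, -1, 0], [1, 0, -3]].
Leading principal minors: Δ_1 = -5, Δ_2 = 1, Δ_3 = -2.
The signs alternate starting with Δ_1 < 0, so by Sylvester's criterion Q is negative definite.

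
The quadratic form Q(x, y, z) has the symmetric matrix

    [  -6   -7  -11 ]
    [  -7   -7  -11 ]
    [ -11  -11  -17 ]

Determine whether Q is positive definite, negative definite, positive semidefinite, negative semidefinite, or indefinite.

indefinite

Row-reducing A symmetrically gives the diagonal entries -6, 7/6, 2/7.
Counting signs: 2 positive, 1 negative.
Hence Q is indefinite.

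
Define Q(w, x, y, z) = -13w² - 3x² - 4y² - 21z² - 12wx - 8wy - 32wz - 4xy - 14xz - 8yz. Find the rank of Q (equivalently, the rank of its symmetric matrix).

4

The symmetric matrix is A = [[-13, -6, -4, -16], [-6, -3, -2, -7], [-4, -2, -4, -4], [-16, -7, -4, -21]].
An LDLᵀ factorisation of A has diagonal entries -13, -3/13, -8/3, -1/2.
Counting signs: 4 negative.
The rank is the number of nonzero pivots: 4.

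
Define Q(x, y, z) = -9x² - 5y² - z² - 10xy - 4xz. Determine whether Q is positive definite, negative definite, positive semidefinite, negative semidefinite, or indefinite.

negative semidefinite

The symmetric matrix is A = [[-9, -5, -2], [-5, -5, 0], [-2, 0, -1]].
Row-reducing A symmetrically gives the diagonal entries -9, -20/9, 0.
That gives 2 negative, 1 zero pivots.
Hence Q is negative semidefinite.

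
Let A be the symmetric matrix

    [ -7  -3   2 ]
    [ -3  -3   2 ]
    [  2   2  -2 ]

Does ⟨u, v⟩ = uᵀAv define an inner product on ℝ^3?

Leading principal minors: Δ_1 = -7, Δ_2 = 12, Δ_3 = -8.
The signs alternate starting with Δ_1 < 0, so by Sylvester's criterion Q is negative definite.
⟨·,·⟩ is an inner product exactly when A is positive definite.

no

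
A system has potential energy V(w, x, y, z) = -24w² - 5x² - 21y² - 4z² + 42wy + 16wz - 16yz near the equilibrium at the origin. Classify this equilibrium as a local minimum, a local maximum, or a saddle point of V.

The Hessian at the origin is H = [[-48, 0, 42, 16], [0, -10, 0, 0], [42, 0, -42, -16], [16, 0, -16, -8]].
Applying the same elementary operations to the rows and columns of H produces a congruent diagonal matrix with entries -48, -10, -21/4, -40/21.
So there are 4 negative pivots.
H is negative definite, so the origin is a strict local maximum.

local maximum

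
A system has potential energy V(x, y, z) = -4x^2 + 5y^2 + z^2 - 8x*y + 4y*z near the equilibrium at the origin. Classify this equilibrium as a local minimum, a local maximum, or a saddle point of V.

The Hessian at the origin is H = [[-8, -8, 0], [-8, 10, 4], [0, 4, 2]].
Congruent diagonalization of H (simultaneous row and column reduction) yields pivots -8, 18, 10/9.
That gives 2 positive, 1 negative pivots.
H is indefinite, so the origin is a saddle point.

saddle point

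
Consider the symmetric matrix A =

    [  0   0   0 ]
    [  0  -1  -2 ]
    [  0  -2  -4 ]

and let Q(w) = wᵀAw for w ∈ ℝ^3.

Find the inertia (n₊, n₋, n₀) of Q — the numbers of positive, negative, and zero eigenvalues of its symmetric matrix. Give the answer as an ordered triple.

Symmetric row and column elimination reduces A to a congruent diagonal form with pivots 0, -1, 0.
That gives 1 negative, 2 zero pivots.

(0, 1, 2)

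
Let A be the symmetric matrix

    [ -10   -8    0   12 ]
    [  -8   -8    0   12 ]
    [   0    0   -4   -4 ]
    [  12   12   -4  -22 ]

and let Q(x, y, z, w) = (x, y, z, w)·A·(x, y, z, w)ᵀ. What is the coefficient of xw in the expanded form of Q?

The coefficient of xw is A[1,4] + A[4,1] = 2·12 = 24.

24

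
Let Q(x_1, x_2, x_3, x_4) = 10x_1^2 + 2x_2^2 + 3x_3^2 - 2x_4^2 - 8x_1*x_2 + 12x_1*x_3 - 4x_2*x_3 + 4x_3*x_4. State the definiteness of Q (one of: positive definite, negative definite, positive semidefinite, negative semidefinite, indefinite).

Write A = [[10, -4, 6, 0], [-4, 2, -2, 0], [6, -2, 3, 2], [0, 0, 2, -2]].
Symmetric row and column elimination reduces A to a congruent diagonal form with pivots 10, 2/5, -1, 2.
So there are 3 positive, 1 negative pivots.
Hence Q is indefinite.

indefinite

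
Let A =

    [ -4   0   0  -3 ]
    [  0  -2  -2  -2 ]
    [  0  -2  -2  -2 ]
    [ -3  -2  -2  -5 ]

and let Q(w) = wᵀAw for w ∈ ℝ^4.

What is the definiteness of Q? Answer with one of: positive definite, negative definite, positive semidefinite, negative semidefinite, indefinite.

Applying the same elementary operations to the rows and columns of A produces a congruent diagonal matrix with entries -4, -2, 0, -3/4.
That gives 3 negative, 1 zero pivots.
Hence Q is negative semidefinite.

negative semidefinite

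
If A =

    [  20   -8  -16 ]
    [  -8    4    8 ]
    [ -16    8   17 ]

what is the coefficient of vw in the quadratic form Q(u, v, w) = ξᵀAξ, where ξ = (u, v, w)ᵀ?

16

The coefficient of vw is A[2,3] + A[3,2] = 2·8 = 16.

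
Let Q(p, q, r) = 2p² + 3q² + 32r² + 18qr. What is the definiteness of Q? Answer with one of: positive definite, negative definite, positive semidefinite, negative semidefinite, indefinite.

The symmetric matrix of Q is A = [[2, 0, 0], [0, 3, 9], [0, 9, 32]].
Leading principal minors: Δ_1 = 2, Δ_2 = 6, Δ_3 = 30.
All leading principal minors are positive, so by Sylvester's criterion Q is positive definite.

positive definite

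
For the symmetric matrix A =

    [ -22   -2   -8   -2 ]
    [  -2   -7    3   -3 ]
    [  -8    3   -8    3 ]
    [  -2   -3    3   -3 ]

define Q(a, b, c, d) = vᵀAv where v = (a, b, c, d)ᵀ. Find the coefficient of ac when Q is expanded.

-16

The coefficient of ac is A[1,3] + A[3,1] = 2·(-8) = -16.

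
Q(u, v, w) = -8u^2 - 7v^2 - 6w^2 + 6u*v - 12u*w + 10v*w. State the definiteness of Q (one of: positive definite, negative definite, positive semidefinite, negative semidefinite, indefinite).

negative definite

The associated matrix is A = [[-8, 3, -6], [3, -7, 5], [-6, 5, -6]].
An LDLᵀ factorisation of A has diagonal entries -8, -47/8, -10/47.
Counting signs: 3 negative.
Hence Q is negative definite.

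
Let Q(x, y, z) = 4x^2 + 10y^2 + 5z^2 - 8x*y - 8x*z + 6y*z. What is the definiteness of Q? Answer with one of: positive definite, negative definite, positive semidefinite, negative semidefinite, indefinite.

positive definite

The symmetric matrix is A = [[4, -4, -4], [-4, 10, 3], [-4, 3, 5]].
Applying the same elementary operations to the rows and columns of A produces a congruent diagonal matrix with entries 4, 6, 5/6.
So there are 3 positive pivots.
Hence Q is positive definite.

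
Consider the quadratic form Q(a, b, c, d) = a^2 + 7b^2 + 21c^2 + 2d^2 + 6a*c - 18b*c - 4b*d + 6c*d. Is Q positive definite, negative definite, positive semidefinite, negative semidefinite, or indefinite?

Write A = [[1, 0, 3, 0], [0, 7, -9, -2], [3, -9, 21, 3], [0, -2, 3, 2]].
Row-reducing A symmetrically gives the diagonal entries 1, 7, 3/7, 1.
That gives 4 positive pivots.
Hence Q is positive definite.

positive definite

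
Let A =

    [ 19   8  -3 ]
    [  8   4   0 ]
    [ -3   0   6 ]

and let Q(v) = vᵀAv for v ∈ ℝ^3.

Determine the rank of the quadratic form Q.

Applying the same elementary operations to the rows and columns of A produces a congruent diagonal matrix with entries 19, 12/19, 3.
That gives 3 positive pivots.
The rank is the number of nonzero pivots: 3.

3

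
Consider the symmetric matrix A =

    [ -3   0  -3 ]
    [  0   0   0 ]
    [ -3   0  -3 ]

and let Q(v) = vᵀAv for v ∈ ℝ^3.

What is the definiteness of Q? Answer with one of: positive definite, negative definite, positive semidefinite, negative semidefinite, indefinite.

negative semidefinite

Symmetric row and column elimination reduces A to a congruent diagonal form with pivots -3, 0, 0.
Counting signs: 1 negative, 2 zero.
Hence Q is negative semidefinite.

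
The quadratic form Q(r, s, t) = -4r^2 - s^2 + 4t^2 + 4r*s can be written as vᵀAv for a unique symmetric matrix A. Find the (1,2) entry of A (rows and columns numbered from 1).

The coefficient of r·s in Q is 4. For a symmetric A this equals A[1,2] + A[2,1] = 2·A[1,2].
So A[1,2] = 4/2 = 2.

2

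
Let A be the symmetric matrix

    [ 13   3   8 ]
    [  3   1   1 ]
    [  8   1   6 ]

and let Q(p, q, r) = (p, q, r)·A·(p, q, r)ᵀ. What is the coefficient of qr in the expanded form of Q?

The coefficient of qr is A[2,3] + A[3,2] = 2·1 = 2.

2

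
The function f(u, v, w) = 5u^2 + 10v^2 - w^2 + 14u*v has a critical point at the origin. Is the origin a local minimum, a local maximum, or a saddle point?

The Hessian at the origin is H = [[10, 14, 0], [14, 20, 0], [0, 0, -2]].
Row-reducing H symmetrically gives the diagonal entries 10, 2/5, -2.
So there are 2 positive, 1 negative pivots.
H is indefinite, so the origin is a saddle point.

saddle point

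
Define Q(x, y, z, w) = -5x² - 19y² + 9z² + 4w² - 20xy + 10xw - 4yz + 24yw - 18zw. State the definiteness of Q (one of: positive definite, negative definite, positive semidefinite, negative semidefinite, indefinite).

indefinite

The symmetric matrix is A = [[-5, -10, 0, 5], [-10, -19, -2, 12], [0, -2, 9, -9], [5, 12, -9, 4]].
Congruent diagonalization of A (simultaneous row and column reduction) yields pivots -5, 1, 5, 0.
Counting signs: 2 positive, 1 negative, 1 zero.
Hence Q is indefinite.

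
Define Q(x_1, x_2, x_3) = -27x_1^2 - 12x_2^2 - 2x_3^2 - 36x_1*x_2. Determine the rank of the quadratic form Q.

Write A = [[-27, -18, 0], [-18, -12, 0], [0, 0, -2]].
Applying the same elementary operations to the rows and columns of A produces a congruent diagonal matrix with entries -27, 0, -2.
That gives 2 negative, 1 zero pivots.
The rank is the number of nonzero pivots: 2.

2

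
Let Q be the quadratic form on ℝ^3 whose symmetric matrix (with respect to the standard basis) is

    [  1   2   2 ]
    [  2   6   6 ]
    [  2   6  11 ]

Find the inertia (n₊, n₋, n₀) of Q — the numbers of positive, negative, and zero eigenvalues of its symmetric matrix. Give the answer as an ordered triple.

Symmetric row and column elimination reduces A to a congruent diagonal form with pivots 1, 2, 5.
So there are 3 positive pivots.

(3, 0, 0)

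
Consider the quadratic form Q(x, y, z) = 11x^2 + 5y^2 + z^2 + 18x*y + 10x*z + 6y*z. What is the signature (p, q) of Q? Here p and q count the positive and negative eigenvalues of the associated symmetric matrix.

The symmetric matrix is A = [[11, 9, 5], [9, 5, 3], [5, 3, 1]].
Symmetric row and column elimination reduces A to a congruent diagonal form with pivots 11, -26/11, -10/13.
Counting signs: 1 positive, 2 negative.

(1, 2)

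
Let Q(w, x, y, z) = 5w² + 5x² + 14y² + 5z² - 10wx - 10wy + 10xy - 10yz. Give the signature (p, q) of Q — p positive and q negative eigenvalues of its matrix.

Write A = [[5, -5, -5, 0], [-5, 5, 5, 0], [-5, 5, 14, -5], [0, 0, -5, 5]].
Row-reducing A symmetrically gives the diagonal entries 5, 0, 9, 20/9.
Counting signs: 3 positive, 1 zero.

(3, 0)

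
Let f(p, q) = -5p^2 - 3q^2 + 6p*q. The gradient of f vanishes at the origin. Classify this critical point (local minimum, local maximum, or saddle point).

The Hessian at the origin is H = [[-10, 6], [6, -6]].
det H = -10·-6 − (6)² = 24 > 0 and H[1,1] = -10 < 0, so H is negative definite.
Therefore the origin is a local maximum.

local maximum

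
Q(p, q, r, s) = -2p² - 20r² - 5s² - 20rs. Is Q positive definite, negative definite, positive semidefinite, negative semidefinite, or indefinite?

Write A = [[-2, 0, 0, 0], [0, 0, 0, 0], [0, 0, -20, -10], [0, 0, -10, -5]].
Applying the same elementary operations to the rows and columns of A produces a congruent diagonal matrix with entries -2, 0, -20, 0.
That gives 2 negative, 2 zero pivots.
Hence Q is negative semidefinite.

negative semidefinite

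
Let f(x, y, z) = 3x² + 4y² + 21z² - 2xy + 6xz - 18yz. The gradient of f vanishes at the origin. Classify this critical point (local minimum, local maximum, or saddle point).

local minimum

The Hessian at the origin is H = [[6, -2, 6], [-2, 8, -18], [6, -18, 42]].
Symmetric row and column elimination reduces H to a congruent diagonal form with pivots 6, 22/3, 12/11.
So there are 3 positive pivots.
H is positive definite, so the origin is a strict local minimum.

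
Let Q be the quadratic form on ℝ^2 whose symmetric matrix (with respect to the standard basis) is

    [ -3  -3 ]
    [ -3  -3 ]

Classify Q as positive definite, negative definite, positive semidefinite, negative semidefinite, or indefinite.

For the 2×2 matrix [[-3, -3], [-3, -3]]: det = -3·-3 − (-3)² = 0, trace = -6.
det = 0 so one eigenvalue is zero; the form is semidefinite with the sign of the trace.

negative semidefinite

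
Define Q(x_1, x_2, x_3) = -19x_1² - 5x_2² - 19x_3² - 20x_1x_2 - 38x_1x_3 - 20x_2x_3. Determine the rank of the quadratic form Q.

2

The associated matrix is A = [[-19, -10, -19], [-10, -5, -10], [-19, -10, -19]].
Congruent diagonalization of A (simultaneous row and column reduction) yields pivots -19, 5/19, 0.
That gives 1 positive, 1 negative, 1 zero pivots.
The rank is the number of nonzero pivots: 2.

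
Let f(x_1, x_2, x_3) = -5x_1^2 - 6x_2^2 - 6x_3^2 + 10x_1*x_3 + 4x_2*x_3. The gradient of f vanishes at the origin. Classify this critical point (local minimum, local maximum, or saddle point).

The Hessian at the origin is H = [[-10, 0, 10], [0, -12, 4], [10, 4, -12]].
Applying the same elementary operations to the rows and columns of H produces a congruent diagonal matrix with entries -10, -12, -2/3.
Counting signs: 3 negative.
H is negative definite, so the origin is a strict local maximum.

local maximum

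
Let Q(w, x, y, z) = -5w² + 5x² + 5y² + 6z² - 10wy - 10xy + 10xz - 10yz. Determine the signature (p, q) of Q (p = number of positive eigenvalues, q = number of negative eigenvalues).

(3, 1)

The associated matrix is A = [[-5, 0, -5, 0], [0, 5, -5, 5], [-5, -5, 5, -5], [0, 5, -5, 6]].
Symmetric row and column elimination reduces A to a congruent diagonal form with pivots -5, 5, 5, 1.
Counting signs: 3 positive, 1 negative.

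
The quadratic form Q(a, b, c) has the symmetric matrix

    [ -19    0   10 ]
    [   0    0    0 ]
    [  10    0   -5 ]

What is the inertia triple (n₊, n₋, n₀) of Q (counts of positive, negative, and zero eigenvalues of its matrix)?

(1, 1, 1)

Symmetric row and column elimination reduces A to a congruent diagonal form with pivots -19, 0, 5/19.
That gives 1 positive, 1 negative, 1 zero pivots.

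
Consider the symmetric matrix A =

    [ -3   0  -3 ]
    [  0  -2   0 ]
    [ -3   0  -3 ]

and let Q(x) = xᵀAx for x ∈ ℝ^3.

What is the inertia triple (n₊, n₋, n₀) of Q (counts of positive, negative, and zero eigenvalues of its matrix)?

Row-reducing A symmetrically gives the diagonal entries -3, -2, 0.
That gives 2 negative, 1 zero pivots.

(0, 2, 1)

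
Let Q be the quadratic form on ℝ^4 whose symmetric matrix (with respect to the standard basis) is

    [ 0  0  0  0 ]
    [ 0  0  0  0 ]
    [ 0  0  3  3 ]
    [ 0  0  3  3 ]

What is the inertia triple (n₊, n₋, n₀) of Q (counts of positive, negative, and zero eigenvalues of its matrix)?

(1, 0, 3)

Congruent diagonalization of A (simultaneous row and column reduction) yields pivots 0, 0, 3, 0.
Counting signs: 1 positive, 3 zero.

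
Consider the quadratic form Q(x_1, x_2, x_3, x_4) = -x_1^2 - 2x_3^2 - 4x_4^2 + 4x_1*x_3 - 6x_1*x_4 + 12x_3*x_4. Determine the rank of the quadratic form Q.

The associated matrix is A = [[-1, 0, 2, -3], [0, 0, 0, 0], [2, 0, -2, 6], [-3, 0, 6, -4]].
Congruent diagonalization of A (simultaneous row and column reduction) yields pivots -1, 0, 2, 5.
That gives 2 positive, 1 negative, 1 zero pivots.
The rank is the number of nonzero pivots: 3.

3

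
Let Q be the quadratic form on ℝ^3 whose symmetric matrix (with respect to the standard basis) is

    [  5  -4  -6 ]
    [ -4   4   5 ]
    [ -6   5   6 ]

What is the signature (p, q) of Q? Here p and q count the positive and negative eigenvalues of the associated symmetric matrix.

Row-reducing A symmetrically gives the diagonal entries 5, 4/5, -5/4.
Counting signs: 2 positive, 1 negative.

(2, 1)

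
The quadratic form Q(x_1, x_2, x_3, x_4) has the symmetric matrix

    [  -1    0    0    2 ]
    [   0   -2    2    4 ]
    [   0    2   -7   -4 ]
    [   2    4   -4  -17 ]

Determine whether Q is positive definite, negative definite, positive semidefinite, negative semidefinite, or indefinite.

Applying the same elementary operations to the rows and columns of A produces a congruent diagonal matrix with entries -1, -2, -5, -5.
Counting signs: 4 negative.
Hence Q is negative definite.

negative definite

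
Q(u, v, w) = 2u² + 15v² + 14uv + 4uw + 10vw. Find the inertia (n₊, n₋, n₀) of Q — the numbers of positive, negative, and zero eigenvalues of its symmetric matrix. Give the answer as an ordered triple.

The symmetric matrix is A = [[2, 7, 2], [7, 15, 5], [2, 5, 0]].
Row-reducing A symmetrically gives the diagonal entries 2, -19/2, -30/19.
So there are 1 positive, 2 negative pivots.

(1, 2, 0)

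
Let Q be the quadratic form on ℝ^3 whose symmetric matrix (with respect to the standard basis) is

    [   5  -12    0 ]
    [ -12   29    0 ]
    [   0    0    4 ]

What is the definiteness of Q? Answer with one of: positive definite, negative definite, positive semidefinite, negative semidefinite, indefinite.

positive definite

Leading principal minors: Δ_1 = 5, Δ_2 = 1, Δ_3 = 4.
All leading principal minors are positive, so by Sylvester's criterion Q is positive definite.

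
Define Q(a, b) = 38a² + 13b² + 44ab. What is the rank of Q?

The associated matrix is A = [[38, 22], [22, 13]].
Congruent diagonalization of A (simultaneous row and column reduction) yields pivots 38, 5/19.
That gives 2 positive pivots.
The rank is the number of nonzero pivots: 2.

2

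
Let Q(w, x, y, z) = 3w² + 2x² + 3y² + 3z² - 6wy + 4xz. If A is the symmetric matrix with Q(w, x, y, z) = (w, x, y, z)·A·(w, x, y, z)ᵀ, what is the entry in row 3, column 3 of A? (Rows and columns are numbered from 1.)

3

The coefficient of y² in Q is 3, and that is exactly A[3,3].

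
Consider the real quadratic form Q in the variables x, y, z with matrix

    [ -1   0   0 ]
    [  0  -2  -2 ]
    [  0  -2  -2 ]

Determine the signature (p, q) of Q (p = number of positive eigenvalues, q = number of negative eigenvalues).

Symmetric row and column elimination reduces A to a congruent diagonal form with pivots -1, -2, 0.
So there are 2 negative, 1 zero pivots.

(0, 2)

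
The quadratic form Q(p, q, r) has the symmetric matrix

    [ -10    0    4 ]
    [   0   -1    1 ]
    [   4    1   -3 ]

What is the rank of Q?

3

Congruent diagonalization of A (simultaneous row and column reduction) yields pivots -10, -1, -2/5.
That gives 3 negative pivots.
The rank is the number of nonzero pivots: 3.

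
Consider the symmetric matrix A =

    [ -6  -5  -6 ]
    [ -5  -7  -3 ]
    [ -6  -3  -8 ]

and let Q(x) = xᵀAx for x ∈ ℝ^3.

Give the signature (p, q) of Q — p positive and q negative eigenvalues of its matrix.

An LDLᵀ factorisation of A has diagonal entries -6, -17/6, -10/17.
Counting signs: 3 negative.

(0, 3)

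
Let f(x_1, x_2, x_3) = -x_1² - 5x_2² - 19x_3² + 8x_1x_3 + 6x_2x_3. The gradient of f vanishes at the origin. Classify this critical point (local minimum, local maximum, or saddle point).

The Hessian at the origin is H = [[-2, 0, 8], [0, -10, 6], [8, 6, -38]].
Row-reducing H symmetrically gives the diagonal entries -2, -10, -12/5.
Counting signs: 3 negative.
H is negative definite, so the origin is a strict local maximum.

local maximum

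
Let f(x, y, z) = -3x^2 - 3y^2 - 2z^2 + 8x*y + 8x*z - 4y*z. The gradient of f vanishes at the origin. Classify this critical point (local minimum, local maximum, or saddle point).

The Hessian at the origin is H = [[-6, 8, 8], [8, -6, -4], [8, -4, -4]].
Row-reducing H symmetrically gives the diagonal entries -6, 14/3, -20/7.
That gives 1 positive, 2 negative pivots.
H is indefinite, so the origin is a saddle point.

saddle point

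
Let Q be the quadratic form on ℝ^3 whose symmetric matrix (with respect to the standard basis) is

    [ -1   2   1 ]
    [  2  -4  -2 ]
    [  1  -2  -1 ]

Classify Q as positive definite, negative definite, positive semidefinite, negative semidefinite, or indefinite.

Symmetric row and column elimination reduces A to a congruent diagonal form with pivots -1, 0, 0.
So there are 1 negative, 2 zero pivots.
Hence Q is negative semidefinite.

negative semidefinite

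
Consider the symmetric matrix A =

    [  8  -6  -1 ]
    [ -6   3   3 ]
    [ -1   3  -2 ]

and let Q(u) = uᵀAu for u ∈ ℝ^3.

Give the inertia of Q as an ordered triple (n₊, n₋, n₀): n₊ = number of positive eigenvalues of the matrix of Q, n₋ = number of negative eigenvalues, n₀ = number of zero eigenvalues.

Congruent diagonalization of A (simultaneous row and column reduction) yields pivots 8, -3/2, 5/4.
So there are 2 positive, 1 negative pivots.

(2, 1, 0)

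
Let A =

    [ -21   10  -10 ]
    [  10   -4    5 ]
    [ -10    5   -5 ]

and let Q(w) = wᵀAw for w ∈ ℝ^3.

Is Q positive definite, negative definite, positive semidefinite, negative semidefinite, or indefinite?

indefinite

Row-reducing A symmetrically gives the diagonal entries -21, 16/21, -5/16.
So there are 1 positive, 2 negative pivots.
Hence Q is indefinite.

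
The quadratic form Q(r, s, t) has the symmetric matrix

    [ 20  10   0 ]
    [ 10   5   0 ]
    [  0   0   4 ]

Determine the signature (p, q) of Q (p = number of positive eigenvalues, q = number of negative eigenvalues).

Symmetric row and column elimination reduces A to a congruent diagonal form with pivots 20, 0, 4.
So there are 2 positive, 1 zero pivots.

(2, 0)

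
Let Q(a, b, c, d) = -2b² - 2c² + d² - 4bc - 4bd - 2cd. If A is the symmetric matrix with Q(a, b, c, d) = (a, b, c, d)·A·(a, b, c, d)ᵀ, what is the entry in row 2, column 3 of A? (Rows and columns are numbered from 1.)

-2

The coefficient of b·c in Q is -4. For a symmetric A this equals A[2,3] + A[3,2] = 2·A[2,3].
So A[2,3] = -4/2 = -2.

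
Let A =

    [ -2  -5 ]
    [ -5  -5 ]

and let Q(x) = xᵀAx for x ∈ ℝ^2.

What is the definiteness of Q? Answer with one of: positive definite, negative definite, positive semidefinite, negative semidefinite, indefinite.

Row-reducing A symmetrically gives the diagonal entries -2, 15/2.
That gives 1 positive, 1 negative pivots.
Hence Q is indefinite.

indefinite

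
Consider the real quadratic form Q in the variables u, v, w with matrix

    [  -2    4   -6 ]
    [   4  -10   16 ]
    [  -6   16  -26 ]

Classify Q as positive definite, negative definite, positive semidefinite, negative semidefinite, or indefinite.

Symmetric row and column elimination reduces A to a congruent diagonal form with pivots -2, -2, 0.
That gives 2 negative, 1 zero pivots.
Hence Q is negative semidefinite.

negative semidefinite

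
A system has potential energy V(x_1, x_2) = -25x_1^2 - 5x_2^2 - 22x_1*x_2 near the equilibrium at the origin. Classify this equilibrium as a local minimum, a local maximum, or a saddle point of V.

local maximum

The Hessian at the origin is H = [[-50, -22], [-22, -10]].
det H = -50·-10 − (-22)² = 16 > 0 and H[1,1] = -50 < 0, so H is negative definite.
Therefore the origin is a local maximum.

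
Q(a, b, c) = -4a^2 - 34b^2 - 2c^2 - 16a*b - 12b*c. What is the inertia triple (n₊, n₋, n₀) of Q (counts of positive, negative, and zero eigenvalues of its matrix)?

(0, 2, 1)

Write A = [[-4, -8, 0], [-8, -34, -6], [0, -6, -2]].
Applying the same elementary operations to the rows and columns of A produces a congruent diagonal matrix with entries -4, -18, 0.
That gives 2 negative, 1 zero pivots.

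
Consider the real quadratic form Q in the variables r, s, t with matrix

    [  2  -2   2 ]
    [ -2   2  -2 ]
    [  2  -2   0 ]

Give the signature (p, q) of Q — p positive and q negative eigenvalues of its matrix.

Row-reducing A symmetrically gives the diagonal entries 2, 0, -2.
That gives 1 positive, 1 negative, 1 zero pivots.

(1, 1)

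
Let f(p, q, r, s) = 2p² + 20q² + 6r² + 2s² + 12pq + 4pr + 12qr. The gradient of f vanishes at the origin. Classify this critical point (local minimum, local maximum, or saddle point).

local minimum

The Hessian at the origin is H = [[4, 12, 4, 0], [12, 40, 12, 0], [4, 12, 12, 0], [0, 0, 0, 4]].
Symmetric row and column elimination reduces H to a congruent diagonal form with pivots 4, 4, 8, 4.
That gives 4 positive pivots.
H is positive definite, so the origin is a strict local minimum.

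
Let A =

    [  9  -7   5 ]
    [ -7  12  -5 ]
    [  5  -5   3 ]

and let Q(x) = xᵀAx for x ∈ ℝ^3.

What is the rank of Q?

3

Applying the same elementary operations to the rows and columns of A produces a congruent diagonal matrix with entries 9, 59/9, 2/59.
Counting signs: 3 positive.
The rank is the number of nonzero pivots: 3.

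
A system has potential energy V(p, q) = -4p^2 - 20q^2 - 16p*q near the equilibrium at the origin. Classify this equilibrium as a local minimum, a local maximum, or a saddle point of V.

local maximum

The Hessian at the origin is H = [[-8, -16], [-16, -40]].
det H = -8·-40 − (-16)² = 64 > 0 and H[1,1] = -8 < 0, so H is negative definite.
Therefore the origin is a local maximum.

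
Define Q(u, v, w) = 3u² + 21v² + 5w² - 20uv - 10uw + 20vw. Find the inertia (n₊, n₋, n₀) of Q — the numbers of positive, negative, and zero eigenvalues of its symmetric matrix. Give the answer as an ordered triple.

(2, 1, 0)

Write A = [[3, -10, -5], [-10, 21, 10], [-5, 10, 5]].
Applying the same elementary operations to the rows and columns of A produces a congruent diagonal matrix with entries 3, -37/3, 10/37.
So there are 2 positive, 1 negative pivots.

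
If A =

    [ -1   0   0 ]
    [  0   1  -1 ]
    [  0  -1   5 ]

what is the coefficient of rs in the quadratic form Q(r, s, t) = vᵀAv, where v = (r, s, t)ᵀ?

0

The coefficient of rs is A[1,2] + A[2,1] = 2·0 = 0.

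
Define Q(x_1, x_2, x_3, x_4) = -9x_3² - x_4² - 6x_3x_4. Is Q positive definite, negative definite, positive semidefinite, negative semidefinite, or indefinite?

The symmetric matrix is A = [[0, 0, 0, 0], [0, 0, 0, 0], [0, 0, -9, -3], [0, 0, -3, -1]].
Congruent diagonalization of A (simultaneous row and column reduction) yields pivots 0, 0, -9, 0.
Counting signs: 1 negative, 3 zero.
Hence Q is negative semidefinite.

negative semidefinite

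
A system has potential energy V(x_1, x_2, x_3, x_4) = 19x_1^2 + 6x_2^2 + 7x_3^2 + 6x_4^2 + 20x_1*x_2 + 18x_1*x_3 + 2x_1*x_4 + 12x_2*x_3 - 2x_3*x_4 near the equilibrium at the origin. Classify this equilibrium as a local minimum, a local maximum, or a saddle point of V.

The Hessian at the origin is H = [[38, 20, 18, 2], [20, 12, 12, 0], [18, 12, 14, -2], [2, 0, -2, 12]].
Applying the same elementary operations to the rows and columns of H produces a congruent diagonal matrix with entries 38, 28/19, 8/7, 10.
Counting signs: 4 positive.
H is positive definite, so the origin is a strict local minimum.

local minimum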